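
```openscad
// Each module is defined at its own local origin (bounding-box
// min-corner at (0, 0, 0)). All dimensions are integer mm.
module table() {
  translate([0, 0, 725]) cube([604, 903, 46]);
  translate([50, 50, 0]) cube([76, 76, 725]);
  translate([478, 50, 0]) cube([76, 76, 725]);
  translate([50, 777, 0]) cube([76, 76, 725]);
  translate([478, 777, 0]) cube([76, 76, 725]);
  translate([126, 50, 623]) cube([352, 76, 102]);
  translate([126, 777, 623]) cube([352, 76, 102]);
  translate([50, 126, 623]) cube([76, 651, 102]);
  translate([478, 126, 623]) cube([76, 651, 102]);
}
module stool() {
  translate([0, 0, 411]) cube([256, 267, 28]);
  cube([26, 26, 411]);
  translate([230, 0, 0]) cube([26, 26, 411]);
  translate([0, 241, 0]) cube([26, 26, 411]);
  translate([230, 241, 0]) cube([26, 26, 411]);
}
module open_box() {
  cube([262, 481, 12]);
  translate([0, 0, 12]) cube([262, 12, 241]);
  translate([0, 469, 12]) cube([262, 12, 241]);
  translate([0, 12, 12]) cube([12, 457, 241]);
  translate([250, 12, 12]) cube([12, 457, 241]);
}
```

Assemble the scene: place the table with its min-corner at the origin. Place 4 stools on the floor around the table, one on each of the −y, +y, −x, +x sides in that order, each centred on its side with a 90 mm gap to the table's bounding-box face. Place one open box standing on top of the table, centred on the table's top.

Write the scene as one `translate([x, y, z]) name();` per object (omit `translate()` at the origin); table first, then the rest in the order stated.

table();
translate([174, -357, 0]) stool();
translate([174, 993, 0]) stool();
translate([-346, 318, 0]) stool();
translate([694, 318, 0]) stool();
translate([171, 211, 771]) open_box();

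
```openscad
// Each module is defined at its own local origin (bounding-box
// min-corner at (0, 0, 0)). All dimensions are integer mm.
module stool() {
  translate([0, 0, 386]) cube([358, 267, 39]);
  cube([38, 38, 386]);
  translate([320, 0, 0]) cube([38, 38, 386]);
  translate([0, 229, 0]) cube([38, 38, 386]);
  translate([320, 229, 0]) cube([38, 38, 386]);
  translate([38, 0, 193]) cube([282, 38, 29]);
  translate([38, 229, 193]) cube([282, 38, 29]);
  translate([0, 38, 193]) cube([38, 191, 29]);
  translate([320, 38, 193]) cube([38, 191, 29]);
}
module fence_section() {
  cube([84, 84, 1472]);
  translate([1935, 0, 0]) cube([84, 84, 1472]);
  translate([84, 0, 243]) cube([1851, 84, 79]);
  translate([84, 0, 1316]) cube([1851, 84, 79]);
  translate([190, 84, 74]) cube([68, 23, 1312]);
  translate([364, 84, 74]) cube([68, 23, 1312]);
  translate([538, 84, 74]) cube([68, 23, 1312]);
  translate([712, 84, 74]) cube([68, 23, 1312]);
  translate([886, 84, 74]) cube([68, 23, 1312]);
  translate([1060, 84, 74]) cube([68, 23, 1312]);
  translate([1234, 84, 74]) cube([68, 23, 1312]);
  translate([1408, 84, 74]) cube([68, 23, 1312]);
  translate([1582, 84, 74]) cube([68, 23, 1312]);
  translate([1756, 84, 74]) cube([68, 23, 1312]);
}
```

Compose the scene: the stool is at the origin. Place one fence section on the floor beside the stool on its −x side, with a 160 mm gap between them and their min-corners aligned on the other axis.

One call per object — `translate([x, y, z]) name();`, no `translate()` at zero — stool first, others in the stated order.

stool();
translate([-2179, 0, 0]) fence_section();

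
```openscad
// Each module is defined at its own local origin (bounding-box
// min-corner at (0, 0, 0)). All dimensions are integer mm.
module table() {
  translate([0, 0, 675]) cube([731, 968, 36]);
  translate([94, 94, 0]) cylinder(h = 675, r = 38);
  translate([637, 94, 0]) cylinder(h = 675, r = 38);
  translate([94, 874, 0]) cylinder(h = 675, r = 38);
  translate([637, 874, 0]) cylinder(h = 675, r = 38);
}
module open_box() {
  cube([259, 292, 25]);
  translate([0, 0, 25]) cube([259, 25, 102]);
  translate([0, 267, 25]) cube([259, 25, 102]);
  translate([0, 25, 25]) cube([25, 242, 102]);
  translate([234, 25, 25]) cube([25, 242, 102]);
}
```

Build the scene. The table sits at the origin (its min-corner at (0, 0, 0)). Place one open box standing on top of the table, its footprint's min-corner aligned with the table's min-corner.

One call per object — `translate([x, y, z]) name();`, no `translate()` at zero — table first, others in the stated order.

table();
translate([0, 0, 711]) open_box();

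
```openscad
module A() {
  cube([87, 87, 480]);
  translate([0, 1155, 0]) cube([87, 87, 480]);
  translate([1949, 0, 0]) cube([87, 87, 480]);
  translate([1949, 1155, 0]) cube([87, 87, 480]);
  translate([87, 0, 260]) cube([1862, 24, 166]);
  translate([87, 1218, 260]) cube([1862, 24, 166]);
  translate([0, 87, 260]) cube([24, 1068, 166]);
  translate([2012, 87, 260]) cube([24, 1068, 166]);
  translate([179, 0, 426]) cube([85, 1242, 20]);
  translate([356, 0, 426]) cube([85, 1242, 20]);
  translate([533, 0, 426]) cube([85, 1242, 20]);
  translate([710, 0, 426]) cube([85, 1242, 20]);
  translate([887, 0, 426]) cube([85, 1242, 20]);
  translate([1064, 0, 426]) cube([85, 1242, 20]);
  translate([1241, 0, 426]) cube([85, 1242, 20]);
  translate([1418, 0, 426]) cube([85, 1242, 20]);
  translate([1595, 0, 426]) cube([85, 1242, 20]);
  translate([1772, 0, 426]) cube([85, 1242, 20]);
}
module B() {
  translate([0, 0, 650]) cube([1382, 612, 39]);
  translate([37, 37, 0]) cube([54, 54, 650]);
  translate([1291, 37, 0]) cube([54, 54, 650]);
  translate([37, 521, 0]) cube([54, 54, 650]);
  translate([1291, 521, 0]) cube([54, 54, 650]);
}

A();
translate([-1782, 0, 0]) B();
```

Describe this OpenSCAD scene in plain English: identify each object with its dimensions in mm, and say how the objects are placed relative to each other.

A is a bed frame 2036 mm long (x) by 1242 mm wide (y). Four 87×87 mm corner posts, 480 mm tall, at the corners of the footprint. Four rails of 24 mm thickness and 166 mm height run between adjacent posts with their undersides at z = 260 mm, their outer faces flush with the outside of the frame (the two x-running rails run between the posts' inner faces; the two y-running rails run between the posts' inner faces). 10 slats, each 85 mm wide (x) and 20 mm thick, lie across the top of the two x-running rails, running the full 1242 mm width of the frame in y; the slats are evenly spaced along x between the inner faces of the end posts with equal gaps (rounded down to the nearest mm) at the −x end and between each pair — any rounding remainder accumulates at the +x end.

B is a table with a 1382×612 mm rectangular top, 39 mm thick, top surface at z = 689 mm, supported by four 54×54 mm square legs, each inset 37 mm from the nearest pair of top edges, running from the floor.

The table is on the floor beside the bed frame on its −x side.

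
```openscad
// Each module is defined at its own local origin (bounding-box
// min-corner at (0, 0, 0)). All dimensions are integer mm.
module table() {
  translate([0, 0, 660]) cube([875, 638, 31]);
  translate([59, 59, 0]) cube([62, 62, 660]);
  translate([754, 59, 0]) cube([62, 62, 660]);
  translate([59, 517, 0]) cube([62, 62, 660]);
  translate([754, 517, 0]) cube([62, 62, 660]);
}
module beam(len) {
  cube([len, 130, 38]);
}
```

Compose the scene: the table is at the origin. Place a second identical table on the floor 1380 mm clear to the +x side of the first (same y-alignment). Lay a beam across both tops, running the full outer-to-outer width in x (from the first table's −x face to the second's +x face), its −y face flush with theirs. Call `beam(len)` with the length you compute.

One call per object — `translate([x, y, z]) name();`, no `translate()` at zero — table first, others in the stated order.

table();
translate([2255, 0, 0]) table();
translate([0, 0, 691]) beam(3130);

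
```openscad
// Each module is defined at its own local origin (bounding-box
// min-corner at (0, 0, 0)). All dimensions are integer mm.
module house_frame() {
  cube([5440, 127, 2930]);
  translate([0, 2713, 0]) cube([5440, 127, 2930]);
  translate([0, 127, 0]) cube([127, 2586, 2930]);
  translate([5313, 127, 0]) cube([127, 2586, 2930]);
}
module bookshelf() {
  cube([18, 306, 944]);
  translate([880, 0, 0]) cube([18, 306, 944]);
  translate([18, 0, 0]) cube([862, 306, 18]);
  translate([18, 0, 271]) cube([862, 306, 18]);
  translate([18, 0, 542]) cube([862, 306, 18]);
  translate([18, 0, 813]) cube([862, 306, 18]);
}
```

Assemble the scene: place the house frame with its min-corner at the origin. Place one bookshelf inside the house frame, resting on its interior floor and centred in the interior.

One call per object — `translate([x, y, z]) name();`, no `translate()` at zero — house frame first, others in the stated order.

house_frame();
translate([2271, 1267, 0]) bookshelf();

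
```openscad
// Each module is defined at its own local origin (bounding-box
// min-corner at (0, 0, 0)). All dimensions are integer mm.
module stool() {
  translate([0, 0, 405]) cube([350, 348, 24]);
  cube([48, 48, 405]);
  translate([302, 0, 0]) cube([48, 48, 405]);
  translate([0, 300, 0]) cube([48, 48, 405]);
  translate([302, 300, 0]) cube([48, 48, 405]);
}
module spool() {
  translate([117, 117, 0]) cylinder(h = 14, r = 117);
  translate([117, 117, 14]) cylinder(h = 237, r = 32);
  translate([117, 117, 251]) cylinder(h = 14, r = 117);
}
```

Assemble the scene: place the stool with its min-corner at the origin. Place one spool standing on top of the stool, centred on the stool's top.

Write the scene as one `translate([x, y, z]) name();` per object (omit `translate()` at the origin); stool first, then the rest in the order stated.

stool();
translate([58, 57, 429]) spool();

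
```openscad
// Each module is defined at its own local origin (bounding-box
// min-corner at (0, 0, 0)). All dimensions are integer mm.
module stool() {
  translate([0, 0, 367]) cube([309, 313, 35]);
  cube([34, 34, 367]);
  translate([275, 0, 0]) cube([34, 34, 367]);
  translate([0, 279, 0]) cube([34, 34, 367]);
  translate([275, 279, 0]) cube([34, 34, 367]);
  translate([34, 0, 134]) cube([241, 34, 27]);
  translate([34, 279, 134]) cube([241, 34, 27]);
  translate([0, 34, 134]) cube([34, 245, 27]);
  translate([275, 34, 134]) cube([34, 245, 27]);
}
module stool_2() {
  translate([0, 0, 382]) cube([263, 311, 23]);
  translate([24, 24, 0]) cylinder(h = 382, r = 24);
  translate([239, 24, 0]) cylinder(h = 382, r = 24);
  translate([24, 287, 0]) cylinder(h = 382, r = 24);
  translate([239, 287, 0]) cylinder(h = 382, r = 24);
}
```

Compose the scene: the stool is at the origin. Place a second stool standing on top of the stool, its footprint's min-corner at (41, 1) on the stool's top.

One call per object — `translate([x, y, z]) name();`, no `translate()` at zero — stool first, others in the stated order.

stool();
translate([41, 1, 402]) stool_2();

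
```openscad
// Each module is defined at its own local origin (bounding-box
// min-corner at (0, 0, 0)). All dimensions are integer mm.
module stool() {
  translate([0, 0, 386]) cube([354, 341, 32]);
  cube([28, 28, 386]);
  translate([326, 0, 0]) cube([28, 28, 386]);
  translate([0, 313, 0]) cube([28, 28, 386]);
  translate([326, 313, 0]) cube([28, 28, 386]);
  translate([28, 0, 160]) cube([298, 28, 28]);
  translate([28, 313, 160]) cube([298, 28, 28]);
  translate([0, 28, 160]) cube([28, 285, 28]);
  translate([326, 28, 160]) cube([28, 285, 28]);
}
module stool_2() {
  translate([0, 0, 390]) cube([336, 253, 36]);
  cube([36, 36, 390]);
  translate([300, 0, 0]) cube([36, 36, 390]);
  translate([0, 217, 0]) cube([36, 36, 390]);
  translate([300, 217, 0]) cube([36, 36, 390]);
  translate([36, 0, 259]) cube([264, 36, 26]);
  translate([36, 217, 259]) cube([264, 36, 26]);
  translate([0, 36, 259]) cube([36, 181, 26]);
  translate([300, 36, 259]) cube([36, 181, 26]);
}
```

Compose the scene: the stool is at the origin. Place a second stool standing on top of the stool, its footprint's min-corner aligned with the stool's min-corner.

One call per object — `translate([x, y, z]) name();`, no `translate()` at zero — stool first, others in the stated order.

stool();
translate([0, 0, 418]) stool_2();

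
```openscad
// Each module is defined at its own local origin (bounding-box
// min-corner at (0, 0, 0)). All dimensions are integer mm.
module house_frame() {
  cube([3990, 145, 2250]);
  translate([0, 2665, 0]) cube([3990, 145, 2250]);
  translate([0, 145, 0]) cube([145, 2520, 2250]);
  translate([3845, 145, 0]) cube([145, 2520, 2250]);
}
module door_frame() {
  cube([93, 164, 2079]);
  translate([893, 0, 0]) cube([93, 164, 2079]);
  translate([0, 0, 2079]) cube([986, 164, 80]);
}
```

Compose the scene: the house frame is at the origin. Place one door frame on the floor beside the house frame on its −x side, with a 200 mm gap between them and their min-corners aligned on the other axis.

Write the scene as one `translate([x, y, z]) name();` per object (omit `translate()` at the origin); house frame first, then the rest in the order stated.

house_frame();
translate([-1186, 0, 0]) door_frame();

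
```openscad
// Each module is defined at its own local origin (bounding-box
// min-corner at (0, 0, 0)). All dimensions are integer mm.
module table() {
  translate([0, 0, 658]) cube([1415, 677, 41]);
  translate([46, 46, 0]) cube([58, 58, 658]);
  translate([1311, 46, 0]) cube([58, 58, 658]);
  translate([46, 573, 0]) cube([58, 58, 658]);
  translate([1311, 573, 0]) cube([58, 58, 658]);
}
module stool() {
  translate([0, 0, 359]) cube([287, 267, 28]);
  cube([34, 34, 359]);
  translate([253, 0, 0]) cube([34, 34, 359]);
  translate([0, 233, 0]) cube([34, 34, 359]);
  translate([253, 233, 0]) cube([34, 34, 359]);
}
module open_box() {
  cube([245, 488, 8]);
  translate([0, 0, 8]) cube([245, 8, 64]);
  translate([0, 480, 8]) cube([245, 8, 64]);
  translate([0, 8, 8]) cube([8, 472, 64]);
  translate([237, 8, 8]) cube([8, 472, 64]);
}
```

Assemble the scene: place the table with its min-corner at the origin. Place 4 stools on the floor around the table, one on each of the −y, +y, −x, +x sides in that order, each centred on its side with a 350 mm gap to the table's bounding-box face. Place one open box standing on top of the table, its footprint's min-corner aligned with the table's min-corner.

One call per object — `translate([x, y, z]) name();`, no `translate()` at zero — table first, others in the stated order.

table();
translate([564, -617, 0]) stool();
translate([564, 1027, 0]) stool();
translate([-637, 205, 0]) stool();
translate([1765, 205, 0]) stool();
translate([0, 0, 699]) open_box();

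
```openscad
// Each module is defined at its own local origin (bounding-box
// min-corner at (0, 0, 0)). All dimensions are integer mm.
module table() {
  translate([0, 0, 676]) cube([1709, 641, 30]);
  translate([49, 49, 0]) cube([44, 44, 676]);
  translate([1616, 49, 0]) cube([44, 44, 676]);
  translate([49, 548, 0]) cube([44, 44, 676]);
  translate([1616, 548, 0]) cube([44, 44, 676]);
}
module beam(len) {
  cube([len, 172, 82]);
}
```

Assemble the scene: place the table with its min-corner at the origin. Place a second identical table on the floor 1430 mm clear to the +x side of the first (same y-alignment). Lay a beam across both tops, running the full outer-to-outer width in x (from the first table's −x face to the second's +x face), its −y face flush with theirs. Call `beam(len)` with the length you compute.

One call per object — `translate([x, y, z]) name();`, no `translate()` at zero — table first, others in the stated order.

table();
translate([3139, 0, 0]) table();
translate([0, 0, 706]) beam(4848);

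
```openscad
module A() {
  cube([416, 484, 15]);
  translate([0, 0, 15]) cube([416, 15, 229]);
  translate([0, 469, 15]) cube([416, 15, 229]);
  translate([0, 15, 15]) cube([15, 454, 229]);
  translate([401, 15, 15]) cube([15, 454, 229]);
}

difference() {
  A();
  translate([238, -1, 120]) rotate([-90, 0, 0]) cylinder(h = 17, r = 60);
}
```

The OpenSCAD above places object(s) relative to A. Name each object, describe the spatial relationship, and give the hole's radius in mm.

The subtracted cylinder has r = 60 mm.

A is an open box. The open box has a circular hole through its front wall. The hole's radius is 60 mm.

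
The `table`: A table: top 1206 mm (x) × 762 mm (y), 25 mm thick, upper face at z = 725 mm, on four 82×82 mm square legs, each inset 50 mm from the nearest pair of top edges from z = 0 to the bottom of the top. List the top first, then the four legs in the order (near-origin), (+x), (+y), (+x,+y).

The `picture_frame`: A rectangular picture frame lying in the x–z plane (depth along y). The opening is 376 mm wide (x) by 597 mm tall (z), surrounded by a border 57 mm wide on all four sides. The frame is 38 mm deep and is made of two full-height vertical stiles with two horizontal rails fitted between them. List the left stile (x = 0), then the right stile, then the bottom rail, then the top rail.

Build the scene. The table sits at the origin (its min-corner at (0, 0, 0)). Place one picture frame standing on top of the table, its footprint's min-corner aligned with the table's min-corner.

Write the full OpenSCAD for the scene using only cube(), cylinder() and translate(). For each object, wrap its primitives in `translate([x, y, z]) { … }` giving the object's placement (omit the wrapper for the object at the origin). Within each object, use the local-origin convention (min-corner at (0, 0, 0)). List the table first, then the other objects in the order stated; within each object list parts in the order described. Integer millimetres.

translate([0, 0, 700]) cube([1206, 762, 25]);
translate([50, 50, 0]) cube([82, 82, 700]);
translate([1074, 50, 0]) cube([82, 82, 700]);
translate([50, 630, 0]) cube([82, 82, 700]);
translate([1074, 630, 0]) cube([82, 82, 700]);
translate([0, 0, 725]) {
  cube([57, 38, 711]);
  translate([433, 0, 0]) cube([57, 38, 711]);
  translate([57, 0, 0]) cube([376, 38, 57]);
  translate([57, 0, 654]) cube([376, 38, 57]);
}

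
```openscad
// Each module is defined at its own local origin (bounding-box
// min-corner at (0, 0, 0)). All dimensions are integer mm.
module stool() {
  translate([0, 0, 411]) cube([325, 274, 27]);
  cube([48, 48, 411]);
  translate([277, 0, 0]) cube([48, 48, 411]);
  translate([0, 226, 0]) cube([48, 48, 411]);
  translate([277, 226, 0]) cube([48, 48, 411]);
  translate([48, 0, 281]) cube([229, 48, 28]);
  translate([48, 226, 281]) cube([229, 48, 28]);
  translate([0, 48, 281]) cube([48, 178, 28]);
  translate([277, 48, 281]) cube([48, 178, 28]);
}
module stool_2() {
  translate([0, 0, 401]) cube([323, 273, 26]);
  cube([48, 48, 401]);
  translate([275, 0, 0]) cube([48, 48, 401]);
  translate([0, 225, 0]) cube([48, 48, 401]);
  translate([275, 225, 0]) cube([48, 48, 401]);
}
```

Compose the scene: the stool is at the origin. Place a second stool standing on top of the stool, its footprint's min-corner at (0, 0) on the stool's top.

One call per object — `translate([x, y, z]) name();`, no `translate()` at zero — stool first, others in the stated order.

stool();
translate([0, 0, 438]) stool_2();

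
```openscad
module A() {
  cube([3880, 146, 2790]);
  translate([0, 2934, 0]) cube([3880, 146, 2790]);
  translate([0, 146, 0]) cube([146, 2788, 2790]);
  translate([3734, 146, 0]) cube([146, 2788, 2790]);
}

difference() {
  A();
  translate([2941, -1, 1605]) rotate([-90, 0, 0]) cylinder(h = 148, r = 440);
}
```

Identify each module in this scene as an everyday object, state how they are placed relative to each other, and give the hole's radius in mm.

A is a house frame. The house frame has a circular hole through its front wall. The hole's radius is 440 mm.

The subtracted cylinder has r = 440 mm.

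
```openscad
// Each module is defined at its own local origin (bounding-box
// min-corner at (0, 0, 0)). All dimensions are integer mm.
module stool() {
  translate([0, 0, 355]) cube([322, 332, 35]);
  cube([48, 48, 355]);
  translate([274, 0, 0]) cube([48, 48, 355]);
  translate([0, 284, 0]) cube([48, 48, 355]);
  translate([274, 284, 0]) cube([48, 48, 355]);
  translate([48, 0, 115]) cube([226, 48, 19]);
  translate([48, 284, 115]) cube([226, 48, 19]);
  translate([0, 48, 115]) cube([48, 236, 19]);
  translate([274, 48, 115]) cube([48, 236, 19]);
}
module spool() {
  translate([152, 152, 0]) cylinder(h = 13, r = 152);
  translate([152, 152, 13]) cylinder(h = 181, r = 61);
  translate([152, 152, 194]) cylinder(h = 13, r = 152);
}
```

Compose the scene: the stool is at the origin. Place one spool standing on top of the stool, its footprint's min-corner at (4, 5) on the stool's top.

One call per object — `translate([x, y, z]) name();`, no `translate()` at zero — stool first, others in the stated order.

stool();
translate([4, 5, 390]) spool();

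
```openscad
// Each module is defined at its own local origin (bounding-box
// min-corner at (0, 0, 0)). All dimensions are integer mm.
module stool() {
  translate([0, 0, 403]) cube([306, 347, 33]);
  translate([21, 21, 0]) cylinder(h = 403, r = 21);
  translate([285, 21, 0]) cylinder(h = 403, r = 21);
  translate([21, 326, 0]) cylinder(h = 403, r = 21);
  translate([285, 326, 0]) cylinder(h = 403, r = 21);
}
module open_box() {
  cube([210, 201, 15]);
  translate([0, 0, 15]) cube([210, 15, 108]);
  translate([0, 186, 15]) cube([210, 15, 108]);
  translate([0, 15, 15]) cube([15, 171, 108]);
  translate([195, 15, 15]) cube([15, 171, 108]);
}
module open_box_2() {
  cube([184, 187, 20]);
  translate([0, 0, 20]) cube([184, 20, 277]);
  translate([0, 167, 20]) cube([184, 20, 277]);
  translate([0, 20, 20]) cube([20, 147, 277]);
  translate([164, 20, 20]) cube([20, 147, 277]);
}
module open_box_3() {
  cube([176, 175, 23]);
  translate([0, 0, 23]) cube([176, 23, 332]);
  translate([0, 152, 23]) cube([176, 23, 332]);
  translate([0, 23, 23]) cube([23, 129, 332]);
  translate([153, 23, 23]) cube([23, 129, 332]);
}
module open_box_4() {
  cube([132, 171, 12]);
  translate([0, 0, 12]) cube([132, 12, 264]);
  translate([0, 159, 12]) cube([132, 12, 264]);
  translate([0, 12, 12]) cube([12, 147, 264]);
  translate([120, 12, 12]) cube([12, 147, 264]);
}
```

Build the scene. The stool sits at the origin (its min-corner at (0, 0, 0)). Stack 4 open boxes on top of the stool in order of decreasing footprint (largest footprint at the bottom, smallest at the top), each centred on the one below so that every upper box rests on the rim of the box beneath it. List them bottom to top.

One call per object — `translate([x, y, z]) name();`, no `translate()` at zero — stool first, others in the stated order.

stool();
translate([48, 73, 436]) open_box();
translate([61, 80, 559]) open_box_2();
translate([65, 86, 856]) open_box_3();
translate([87, 88, 1211]) open_box_4();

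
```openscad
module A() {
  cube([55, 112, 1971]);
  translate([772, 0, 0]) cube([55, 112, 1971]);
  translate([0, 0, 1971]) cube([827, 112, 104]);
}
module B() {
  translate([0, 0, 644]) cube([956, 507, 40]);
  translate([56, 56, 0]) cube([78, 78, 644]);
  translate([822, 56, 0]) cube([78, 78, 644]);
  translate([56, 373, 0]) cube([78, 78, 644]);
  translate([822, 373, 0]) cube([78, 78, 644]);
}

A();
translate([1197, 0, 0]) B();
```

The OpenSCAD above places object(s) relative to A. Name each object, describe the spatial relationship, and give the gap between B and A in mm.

The table's nearest face is 370 mm from the door frame's +x face.

A is a door frame. B is a table. The table is on the floor beside the door frame on its +x side. The gap between the table and the door frame is 370 mm.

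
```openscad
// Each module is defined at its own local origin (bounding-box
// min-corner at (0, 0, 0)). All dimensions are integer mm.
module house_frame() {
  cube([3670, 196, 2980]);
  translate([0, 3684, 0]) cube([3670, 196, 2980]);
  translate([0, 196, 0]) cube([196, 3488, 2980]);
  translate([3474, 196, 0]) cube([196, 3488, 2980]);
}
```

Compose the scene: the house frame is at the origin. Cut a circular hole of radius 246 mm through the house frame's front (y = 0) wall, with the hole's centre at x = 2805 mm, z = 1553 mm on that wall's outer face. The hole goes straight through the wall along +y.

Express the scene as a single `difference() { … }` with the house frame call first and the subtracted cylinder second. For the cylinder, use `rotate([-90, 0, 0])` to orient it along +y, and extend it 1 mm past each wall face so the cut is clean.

difference() {
  house_frame();
  translate([2805, -1, 1553]) rotate([-90, 0, 0]) cylinder(h = 198, r = 246);
}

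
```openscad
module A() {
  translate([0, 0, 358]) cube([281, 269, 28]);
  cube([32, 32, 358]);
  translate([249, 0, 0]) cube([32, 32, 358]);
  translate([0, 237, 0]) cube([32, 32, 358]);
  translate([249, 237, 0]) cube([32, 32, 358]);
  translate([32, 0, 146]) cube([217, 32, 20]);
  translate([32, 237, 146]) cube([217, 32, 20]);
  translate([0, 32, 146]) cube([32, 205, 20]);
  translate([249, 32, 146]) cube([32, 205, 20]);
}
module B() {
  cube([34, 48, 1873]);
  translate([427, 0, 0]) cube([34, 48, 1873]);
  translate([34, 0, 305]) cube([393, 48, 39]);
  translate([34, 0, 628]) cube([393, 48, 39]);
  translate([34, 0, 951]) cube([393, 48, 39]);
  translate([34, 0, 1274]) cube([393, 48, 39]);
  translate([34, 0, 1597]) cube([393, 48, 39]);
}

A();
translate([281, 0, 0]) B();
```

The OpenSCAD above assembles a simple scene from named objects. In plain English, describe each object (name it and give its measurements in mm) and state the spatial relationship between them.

A is a simple wooden stool: a rectangular seat 281 mm (x) by 269 mm (y), 28 mm thick, top face at z = 386 mm, on four square legs, each 32×32 mm in cross-section. The legs rest on z = 0, each flush with a corner of the seat. Four stretchers, 32 mm wide and 20 mm tall, connect adjacent legs with their undersides at z = 146 mm, each running between the inner faces of the legs it joins and aligned with the legs' outer faces on the other axis.

B is a straight ladder. Two 34×48 mm vertical rails, 1873 mm tall, stand 461 mm apart (outside-to-outside) with their front faces coplanar on the −y side. 5 rungs, each 48 mm deep and 39 mm tall, span between the inner faces of the rails, front faces flush with the rails. The lowest rung's underside is at z = 305 mm and rungs are spaced 323 mm apart (underside to underside).

The ladder is against the stool's +x side, with their −y faces flush.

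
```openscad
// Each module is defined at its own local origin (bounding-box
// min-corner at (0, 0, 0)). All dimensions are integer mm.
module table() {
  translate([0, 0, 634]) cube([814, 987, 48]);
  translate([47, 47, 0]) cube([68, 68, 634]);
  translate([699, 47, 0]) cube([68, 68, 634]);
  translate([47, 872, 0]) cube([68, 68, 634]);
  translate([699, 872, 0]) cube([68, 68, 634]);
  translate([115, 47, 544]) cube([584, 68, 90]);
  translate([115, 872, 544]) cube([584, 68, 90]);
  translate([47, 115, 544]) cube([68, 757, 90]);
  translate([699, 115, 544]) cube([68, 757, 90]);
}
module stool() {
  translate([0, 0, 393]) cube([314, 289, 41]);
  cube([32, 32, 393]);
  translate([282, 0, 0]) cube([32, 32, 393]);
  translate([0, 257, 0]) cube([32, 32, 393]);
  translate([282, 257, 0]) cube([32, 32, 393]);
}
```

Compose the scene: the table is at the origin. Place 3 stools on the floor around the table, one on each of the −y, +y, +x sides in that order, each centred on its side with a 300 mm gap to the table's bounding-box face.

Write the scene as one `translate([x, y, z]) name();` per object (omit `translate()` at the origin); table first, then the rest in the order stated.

table();
translate([250, -589, 0]) stool();
translate([250, 1287, 0]) stool();
translate([1114, 349, 0]) stool();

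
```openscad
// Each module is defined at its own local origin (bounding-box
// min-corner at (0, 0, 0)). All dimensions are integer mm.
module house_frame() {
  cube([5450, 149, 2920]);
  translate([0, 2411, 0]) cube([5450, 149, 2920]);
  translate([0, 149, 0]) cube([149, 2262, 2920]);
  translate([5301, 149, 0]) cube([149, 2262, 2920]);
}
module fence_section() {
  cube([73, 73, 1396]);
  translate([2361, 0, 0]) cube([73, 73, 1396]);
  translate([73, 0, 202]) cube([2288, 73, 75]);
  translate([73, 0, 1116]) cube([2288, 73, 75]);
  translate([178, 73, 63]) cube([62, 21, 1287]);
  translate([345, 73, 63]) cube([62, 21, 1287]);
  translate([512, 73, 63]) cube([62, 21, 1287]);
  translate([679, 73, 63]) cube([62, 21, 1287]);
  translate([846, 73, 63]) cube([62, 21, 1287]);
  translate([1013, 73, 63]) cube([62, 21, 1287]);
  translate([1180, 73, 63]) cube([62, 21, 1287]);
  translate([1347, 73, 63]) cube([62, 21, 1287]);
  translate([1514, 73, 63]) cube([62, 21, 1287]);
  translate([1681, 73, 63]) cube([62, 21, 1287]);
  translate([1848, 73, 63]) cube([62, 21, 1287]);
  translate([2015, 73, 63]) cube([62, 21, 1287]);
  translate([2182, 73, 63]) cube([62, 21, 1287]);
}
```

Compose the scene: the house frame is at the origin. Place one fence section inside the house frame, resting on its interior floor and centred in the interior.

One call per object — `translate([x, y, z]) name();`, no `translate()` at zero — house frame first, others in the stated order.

house_frame();
translate([1508, 1233, 0]) fence_section();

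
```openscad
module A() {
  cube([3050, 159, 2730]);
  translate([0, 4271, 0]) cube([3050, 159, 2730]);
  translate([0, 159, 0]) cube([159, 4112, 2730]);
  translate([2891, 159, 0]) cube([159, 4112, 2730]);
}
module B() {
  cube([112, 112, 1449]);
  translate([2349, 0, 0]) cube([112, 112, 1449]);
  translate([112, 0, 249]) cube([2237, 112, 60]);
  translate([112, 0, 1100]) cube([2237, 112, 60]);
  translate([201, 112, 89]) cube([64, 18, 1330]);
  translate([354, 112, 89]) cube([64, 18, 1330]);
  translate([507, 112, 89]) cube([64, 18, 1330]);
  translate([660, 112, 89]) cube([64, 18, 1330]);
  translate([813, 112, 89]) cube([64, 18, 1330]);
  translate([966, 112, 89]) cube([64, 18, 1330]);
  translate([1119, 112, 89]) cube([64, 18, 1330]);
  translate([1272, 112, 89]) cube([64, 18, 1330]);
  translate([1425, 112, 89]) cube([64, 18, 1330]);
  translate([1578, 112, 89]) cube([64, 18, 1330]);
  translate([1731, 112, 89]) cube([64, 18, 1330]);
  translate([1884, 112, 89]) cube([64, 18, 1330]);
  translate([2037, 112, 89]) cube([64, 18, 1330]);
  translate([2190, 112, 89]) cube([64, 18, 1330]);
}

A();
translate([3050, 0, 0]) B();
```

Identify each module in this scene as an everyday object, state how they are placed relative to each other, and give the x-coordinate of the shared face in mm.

A is a house frame. B is a fence section. The fence section is against the house frame's +x side, with their −y faces flush. The x-coordinate of the shared face is 3050 mm.

The house frame's +x face and the fence section's −x face are both at x = 3050 mm.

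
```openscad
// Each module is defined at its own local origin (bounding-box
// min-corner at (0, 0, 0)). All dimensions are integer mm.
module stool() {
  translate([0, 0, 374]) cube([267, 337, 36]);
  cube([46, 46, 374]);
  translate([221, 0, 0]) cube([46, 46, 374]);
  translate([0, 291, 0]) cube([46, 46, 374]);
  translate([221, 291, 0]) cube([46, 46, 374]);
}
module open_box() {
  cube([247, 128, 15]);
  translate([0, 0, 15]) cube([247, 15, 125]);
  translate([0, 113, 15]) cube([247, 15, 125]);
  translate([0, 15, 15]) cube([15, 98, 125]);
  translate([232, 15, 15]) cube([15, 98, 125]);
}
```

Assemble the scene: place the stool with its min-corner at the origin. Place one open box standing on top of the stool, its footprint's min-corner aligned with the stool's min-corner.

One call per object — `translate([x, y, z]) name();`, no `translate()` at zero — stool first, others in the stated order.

stool();
translate([0, 0, 410]) open_box();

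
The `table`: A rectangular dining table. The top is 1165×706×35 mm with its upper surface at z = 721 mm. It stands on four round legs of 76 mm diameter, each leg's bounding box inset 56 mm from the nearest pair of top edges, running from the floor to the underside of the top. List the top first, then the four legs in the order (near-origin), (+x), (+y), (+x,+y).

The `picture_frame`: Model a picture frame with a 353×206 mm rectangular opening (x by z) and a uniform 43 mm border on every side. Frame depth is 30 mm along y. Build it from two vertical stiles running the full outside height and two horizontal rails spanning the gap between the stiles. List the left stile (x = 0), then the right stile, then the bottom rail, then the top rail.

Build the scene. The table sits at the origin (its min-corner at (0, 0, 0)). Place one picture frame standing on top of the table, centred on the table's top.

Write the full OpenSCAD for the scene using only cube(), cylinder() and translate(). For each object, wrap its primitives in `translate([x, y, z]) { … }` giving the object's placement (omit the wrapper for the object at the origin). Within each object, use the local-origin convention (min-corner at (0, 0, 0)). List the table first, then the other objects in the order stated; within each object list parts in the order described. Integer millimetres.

translate([0, 0, 686]) cube([1165, 706, 35]);
translate([94, 94, 0]) cylinder(h = 686, r = 38);
translate([1071, 94, 0]) cylinder(h = 686, r = 38);
translate([94, 612, 0]) cylinder(h = 686, r = 38);
translate([1071, 612, 0]) cylinder(h = 686, r = 38);
translate([363, 338, 721]) {
  cube([43, 30, 292]);
  translate([396, 0, 0]) cube([43, 30, 292]);
  translate([43, 0, 0]) cube([353, 30, 43]);
  translate([43, 0, 249]) cube([353, 30, 43]);
}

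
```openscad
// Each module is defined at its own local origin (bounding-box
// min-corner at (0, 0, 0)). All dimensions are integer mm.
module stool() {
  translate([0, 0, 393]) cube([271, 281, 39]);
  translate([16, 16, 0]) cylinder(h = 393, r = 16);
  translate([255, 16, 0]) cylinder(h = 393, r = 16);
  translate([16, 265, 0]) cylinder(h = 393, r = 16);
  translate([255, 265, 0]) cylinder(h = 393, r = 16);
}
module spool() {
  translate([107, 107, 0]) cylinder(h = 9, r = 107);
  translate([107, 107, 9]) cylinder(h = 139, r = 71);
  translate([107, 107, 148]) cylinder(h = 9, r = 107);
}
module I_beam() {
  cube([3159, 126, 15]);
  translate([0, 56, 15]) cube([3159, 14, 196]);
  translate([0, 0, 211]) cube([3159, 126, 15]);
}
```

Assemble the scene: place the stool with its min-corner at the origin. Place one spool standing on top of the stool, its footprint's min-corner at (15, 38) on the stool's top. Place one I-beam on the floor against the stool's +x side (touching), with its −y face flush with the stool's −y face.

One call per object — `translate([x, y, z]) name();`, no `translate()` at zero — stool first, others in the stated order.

stool();
translate([15, 38, 432]) spool();
translate([271, 0, 0]) I_beam();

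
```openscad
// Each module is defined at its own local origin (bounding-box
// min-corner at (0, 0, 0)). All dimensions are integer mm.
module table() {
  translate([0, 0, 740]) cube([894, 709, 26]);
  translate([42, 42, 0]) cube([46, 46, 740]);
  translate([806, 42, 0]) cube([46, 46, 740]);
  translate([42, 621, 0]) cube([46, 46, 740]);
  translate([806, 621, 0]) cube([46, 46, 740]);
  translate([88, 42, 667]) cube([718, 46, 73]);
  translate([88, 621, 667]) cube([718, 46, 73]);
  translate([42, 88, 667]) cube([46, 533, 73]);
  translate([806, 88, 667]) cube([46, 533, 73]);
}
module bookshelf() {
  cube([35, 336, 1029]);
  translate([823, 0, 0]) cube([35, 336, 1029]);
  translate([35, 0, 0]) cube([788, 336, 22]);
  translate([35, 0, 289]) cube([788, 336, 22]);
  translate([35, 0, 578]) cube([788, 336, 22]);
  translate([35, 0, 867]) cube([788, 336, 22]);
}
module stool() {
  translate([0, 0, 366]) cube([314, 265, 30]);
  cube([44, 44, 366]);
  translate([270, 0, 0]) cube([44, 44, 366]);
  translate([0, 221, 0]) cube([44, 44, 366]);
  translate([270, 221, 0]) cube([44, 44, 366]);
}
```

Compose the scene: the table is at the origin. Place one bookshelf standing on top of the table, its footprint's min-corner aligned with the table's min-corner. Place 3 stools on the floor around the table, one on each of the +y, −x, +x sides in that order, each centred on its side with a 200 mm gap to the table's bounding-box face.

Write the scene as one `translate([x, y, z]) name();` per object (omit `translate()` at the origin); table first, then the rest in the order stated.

table();
translate([0, 0, 766]) bookshelf();
translate([290, 909, 0]) stool();
translate([-514, 222, 0]) stool();
translate([1094, 222, 0]) stool();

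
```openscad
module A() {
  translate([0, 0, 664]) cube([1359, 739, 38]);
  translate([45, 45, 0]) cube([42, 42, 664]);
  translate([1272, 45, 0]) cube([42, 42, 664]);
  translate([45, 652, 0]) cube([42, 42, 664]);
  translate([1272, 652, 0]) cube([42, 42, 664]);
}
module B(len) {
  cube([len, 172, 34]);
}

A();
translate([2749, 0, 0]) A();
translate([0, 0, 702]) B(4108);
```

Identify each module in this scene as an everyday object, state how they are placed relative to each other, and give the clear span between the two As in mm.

Second table starts at x = 2749; first ends at x = 1359; clear span = 2749 − 1359 = 1390 mm.

A is a table. B is a beam. A beam spans the tops of two tables. The clear span between the two tables is 1390 mm.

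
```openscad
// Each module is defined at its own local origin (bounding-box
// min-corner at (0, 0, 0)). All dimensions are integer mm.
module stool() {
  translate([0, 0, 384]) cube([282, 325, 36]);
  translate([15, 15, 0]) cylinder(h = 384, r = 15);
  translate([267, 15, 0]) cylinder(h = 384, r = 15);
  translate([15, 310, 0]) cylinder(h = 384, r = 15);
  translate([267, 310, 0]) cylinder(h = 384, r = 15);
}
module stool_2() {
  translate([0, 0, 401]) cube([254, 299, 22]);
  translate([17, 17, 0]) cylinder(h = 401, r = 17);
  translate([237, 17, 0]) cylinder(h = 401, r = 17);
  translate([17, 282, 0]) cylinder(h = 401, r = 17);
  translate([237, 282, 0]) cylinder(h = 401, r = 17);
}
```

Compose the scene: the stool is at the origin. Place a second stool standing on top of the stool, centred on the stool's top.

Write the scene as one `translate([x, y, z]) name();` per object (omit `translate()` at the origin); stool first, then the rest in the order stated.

stool();
translate([14, 13, 420]) stool_2();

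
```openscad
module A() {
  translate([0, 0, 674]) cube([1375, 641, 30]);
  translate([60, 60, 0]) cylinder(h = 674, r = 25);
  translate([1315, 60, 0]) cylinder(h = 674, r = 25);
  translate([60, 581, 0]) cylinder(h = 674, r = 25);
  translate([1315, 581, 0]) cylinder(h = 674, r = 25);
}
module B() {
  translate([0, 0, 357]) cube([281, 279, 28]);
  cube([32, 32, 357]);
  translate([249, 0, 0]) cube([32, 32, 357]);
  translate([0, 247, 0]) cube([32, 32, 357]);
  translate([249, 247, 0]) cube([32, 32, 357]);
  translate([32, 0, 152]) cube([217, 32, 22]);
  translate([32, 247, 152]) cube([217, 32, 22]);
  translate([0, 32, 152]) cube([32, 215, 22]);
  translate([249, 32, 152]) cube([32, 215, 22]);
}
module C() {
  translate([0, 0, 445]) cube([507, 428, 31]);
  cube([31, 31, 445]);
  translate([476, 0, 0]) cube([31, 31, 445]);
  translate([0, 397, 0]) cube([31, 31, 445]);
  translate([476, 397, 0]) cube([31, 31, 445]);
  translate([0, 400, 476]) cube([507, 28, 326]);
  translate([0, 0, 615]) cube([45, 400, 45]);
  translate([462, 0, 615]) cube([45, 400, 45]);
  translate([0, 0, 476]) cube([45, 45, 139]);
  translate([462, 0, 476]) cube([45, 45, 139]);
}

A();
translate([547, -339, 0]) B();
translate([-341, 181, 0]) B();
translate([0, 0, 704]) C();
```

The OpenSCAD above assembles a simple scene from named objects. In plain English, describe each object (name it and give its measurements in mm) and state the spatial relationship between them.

A is a rectangular dining table. The top is 1375×641×30 mm with its upper surface at z = 704 mm. It stands on four round legs of 50 mm diameter, each leg's bounding box inset 35 mm from the nearest pair of top edges, running from the floor to the underside of the top.

B is a four-legged stool. The seat is a 281×279×28 mm slab whose top surface is at z = 385 mm; four square legs, each 32×32 mm in cross-section, run from the floor (z = 0) to the underside of the seat, each flush with a corner of the seat. Four stretchers, 32 mm wide and 22 mm tall, connect adjacent legs with their undersides at z = 152 mm, each running between the inner faces of the legs it joins and aligned with the legs' outer faces on the other axis.

C is a chair: 507×428 mm seat, 31 mm thick, top at z = 476 mm, on four 31 mm square corner legs flush with the seat edges. A 28 mm thick backrest slab spans the full seat width, extending 326 mm above the seat top, its back face flush with the seat's +y edge. Two armrests of 45×45 mm section run along each side from the seat's front edge to the front of the backrest, top faces 184 mm above the seat top and outer faces flush with the seat's x-edges; a 45×45 mm post under the front of each armrest stands on the seat at the front corner.

Two stools sit around the table at the −y, −x sides. The chair is on top of the table.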